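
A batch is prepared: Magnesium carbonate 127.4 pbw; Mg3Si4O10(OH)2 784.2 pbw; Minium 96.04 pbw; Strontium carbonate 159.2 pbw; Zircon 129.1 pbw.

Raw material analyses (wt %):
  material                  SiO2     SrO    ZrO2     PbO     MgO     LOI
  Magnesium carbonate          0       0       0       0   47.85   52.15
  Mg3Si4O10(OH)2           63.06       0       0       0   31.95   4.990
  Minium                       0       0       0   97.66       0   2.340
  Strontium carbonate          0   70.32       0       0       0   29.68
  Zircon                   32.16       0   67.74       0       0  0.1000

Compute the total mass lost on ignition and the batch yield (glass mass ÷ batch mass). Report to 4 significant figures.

LOI loss = 155.2 pbw; glass = 1141 pbw; yield = 88.02%

The intermediate values are shown, rounded to 4 significant digits, as written. Exact precision is held through every step. A single rounding yields each reported result — all derived quantities, which include the totals, net glass mass, the yield, ignition loss, the five compositions, are carried at full precision, as set out in either problem or answer, from the batch weights on 1141 pbw of glass.
LOI of each material in turn:
  Magnesium carbonate: 127.4 × 0.5215 = 66.44 pbw
  Mg3Si4O10(OH)2: 784.2 × 0.04990 = 39.13 pbw
  Minium: 96.04 × 0.02340 = 2.247 pbw
  Strontium carbonate: 159.2 × 0.2968 = 47.25 pbw
  Zircon: 129.1 × 0.001000 = 0.1291 pbw
Total LOI = 155.2 pbw
Glass = batch − LOI = 1296 − 155.2 = 1141 pbw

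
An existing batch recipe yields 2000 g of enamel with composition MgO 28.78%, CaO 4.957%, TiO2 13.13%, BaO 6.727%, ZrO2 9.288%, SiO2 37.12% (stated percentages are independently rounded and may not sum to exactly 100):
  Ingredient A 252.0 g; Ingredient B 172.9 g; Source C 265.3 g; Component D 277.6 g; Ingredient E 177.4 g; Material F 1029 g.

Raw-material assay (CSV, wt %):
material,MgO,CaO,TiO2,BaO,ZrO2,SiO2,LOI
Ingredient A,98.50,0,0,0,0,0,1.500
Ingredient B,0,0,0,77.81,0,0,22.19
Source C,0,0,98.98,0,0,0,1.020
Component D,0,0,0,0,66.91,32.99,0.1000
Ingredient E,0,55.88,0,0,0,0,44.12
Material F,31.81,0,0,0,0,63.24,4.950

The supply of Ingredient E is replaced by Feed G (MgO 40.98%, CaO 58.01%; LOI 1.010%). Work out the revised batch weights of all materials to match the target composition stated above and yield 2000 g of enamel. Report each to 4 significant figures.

Values along the way are shown rounded to four significant figures at each printed step. All arithmetic holds full float precision through the solve — each reported result takes exactly one rounding. The derived quantities (the six compositions, LOI, net glass mass, yield, the totals) are rebuilt in full precision starting from the weights at 2000 g of glass as set out in problem or answer.
Per-oxide target masses for 2000 g enamel:
  MgO: 28.78% × 2000 = 575.6 g
  CaO: 4.957% × 2000 = 99.14 g
  TiO2: 13.13% × 2000 = 262.6 g
  BaO: 6.727% × 2000 = 134.5 g
  ZrO2: 9.288% × 2000 = 185.8 g
  SiO2: 37.12% × 2000 = 742.4 g
Verifying the oxide balance working from each reported weight, against the basis in use (oxide sums agree with the targets up to rounding of the answer):
  MgO: 180.9·0.9850 + 170.9·0.4098 + 1029·0.3181 = 575.5 g (target 575.6 g)
  CaO: 170.9·0.5801 = 99.14 g (target 99.14 g)
  TiO2: 265.3·0.9898 = 262.6 g (target 262.6 g)
  BaO: 172.9·0.7781 = 134.5 g (target 134.5 g)
  ZrO2: 277.6·0.6691 = 185.7 g (target 185.8 g)
  SiO2: 277.6·0.3299 + 1029·0.6324 = 742.3 g (target 742.4 g)
Glass-mass sanity pass: the batch minus its LOI: 2000 g (the Σ of target masses is 2000 g; against the stated basis, 2000 g — gaps are rounding artifacts).
Summing the batch: Σ batch = 2097 g; Σ batch·LOI gives LOI loss = 96.73 g; glass ÷ batch gives a yield of 95.39%.

Revised batch per 2000 g enamel:
  Ingredient A: 180.9 g
  Ingredient B: 172.9 g
  Source C: 265.3 g
  Component D: 277.6 g
  Feed G: 170.9 g
  Material F: 1029 g
Total batch = 2097 g; LOI loss = 96.73 g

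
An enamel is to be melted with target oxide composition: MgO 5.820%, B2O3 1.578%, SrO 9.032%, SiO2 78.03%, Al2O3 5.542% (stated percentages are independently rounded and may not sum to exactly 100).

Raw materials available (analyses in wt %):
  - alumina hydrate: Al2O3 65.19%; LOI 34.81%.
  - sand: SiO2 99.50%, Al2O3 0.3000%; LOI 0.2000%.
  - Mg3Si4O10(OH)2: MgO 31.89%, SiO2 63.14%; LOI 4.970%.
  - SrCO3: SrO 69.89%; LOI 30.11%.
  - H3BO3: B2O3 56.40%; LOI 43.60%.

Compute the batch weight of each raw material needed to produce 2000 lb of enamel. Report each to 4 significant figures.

Batch per 2000 lb enamel:
  alumina hydrate: 163.9 lb
  sand: 1337 lb
  Mg3Si4O10(OH)2: 365.0 lb
  SrCO3: 258.5 lb
  H3BO3: 55.96 lb
Total batch = 2180 lb; LOI loss = 180.1 lb; yield = 91.74%

Values along the way are printed, rounded to 4 significant digits, within the worked lines; the working math keeps full precision from first step to last. A single rounding produces every reported number; derived quantities (ignition loss, five oxide percentages, the yield, the totals, net glass mass) are re-derived at full precision using the weight values on 2000 lb of glass, precisely as stated by the question or the answer.
The oxide mass targets at 2000 lb enamel:
  MgO: 5.820% × 2000 = 116.4 lb
  B2O3: 1.578% × 2000 = 31.56 lb
  SrO: 9.032% × 2000 = 180.6 lb
  SiO2: 78.03% × 2000 = 1561 lb
  Al2O3: 5.542% × 2000 = 110.8 lb
Per-oxide balance check using the reported weights, at the basis given (oxide sums agree with the targets exact up to rounding of places):
  MgO: 365.0·0.3189 = 116.4 lb (target 116.4 lb)
  B2O3: 55.96·0.5640 = 31.56 lb (target 31.56 lb)
  SrO: 258.5·0.6989 = 180.7 lb (target 180.6 lb)
  SiO2: 1337·0.9950 + 365.0·0.6314 = 1561 lb (target 1561 lb)
  Al2O3: 163.9·0.6519 + 1337·0.003000 = 110.9 lb (target 110.8 lb)
Glass mass check: the batch minus its LOI: 2000 lb (the targets, summed, come to 2000 lb; versus the stated basis of 2000 lb — deltas are rounding alone).
Total batch = Σ batch = 2180 lb; LOI removed, Σ of batch·LOI: 180.1 lb; yield: glass divided by total = 91.74%.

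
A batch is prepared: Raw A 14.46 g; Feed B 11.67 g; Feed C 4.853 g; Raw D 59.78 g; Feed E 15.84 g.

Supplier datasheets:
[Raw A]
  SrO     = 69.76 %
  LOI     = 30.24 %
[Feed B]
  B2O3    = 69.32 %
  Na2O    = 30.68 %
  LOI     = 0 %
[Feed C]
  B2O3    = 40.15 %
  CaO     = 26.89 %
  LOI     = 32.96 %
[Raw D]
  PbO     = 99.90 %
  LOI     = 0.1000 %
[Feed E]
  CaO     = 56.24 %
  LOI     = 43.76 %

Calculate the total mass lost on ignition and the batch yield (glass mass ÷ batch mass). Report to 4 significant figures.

LOI loss = 12.96 g; glass = 93.64 g; yield = 87.84%

The whole derivation carries full float precision at all times; the intermediate values are shown (rounded to 4 significant figures) across the worked steps — a single rounding finalizes every reported value — derived quantities, which include the yield, LOI, totals, net glass mass, the five compositions, are rebuilt in full precision, as quoted within question or answer, from the weighed amounts for 93.64 g of glass.
Ignition loss by material:
  Raw A: 14.46 × 0.3024 = 4.373 g
  Feed B: 11.67 × 0 = 0 g
  Feed C: 4.853 × 0.3296 = 1.600 g
  Raw D: 59.78 × 0.001000 = 0.05978 g
  Feed E: 15.84 × 0.4376 = 6.932 g
Total LOI = 12.96 g
Glass = batch − LOI = 106.6 − 12.96 = 93.64 g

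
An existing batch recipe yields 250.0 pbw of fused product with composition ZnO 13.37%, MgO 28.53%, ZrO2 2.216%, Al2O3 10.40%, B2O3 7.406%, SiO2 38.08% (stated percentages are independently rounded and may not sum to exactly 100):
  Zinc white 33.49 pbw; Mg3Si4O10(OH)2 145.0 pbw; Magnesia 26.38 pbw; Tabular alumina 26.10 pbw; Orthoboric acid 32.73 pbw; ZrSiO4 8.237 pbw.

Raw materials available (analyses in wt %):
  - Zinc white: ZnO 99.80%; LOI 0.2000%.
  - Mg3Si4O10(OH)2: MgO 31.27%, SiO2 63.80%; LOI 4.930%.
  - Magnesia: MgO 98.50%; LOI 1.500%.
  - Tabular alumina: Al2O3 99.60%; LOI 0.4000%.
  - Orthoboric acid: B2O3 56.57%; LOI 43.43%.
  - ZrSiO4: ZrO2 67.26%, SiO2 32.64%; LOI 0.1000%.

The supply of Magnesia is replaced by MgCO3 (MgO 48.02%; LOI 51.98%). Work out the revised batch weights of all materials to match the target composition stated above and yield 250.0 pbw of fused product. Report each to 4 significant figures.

Every computation carries full precision in all steps — working values are displayed rounded off to 4 significant digits across the worked steps — exactly one rounding lands on every reported value — derived quantities, which include the yield, ignition loss, glass mass, six oxide percentages, totals, are recomputed at full float precision, exactly as printed in the problem or answer text, from the batch weights for 250.0 pbw of glass.
Oxide mass targets, per 250.0 pbw fused product:
  ZnO: 13.37% × 250.0 = 33.42 pbw
  MgO: 28.53% × 250.0 = 71.32 pbw
  ZrO2: 2.216% × 250.0 = 5.540 pbw
  Al2O3: 10.40% × 250.0 = 26.00 pbw
  B2O3: 7.406% × 250.0 = 18.52 pbw
  SiO2: 38.08% × 250.0 = 95.20 pbw
Balance tally, oxide-wise, applying the batch weights above, against the basis in use (summed amounts equal target values once rounding is allowed for):
  ZnO: 33.49·0.9980 = 33.42 pbw (target 33.42 pbw)
  MgO: 145.0·0.3127 + 54.11·0.4802 = 71.33 pbw (target 71.32 pbw)
  ZrO2: 8.237·0.6726 = 5.540 pbw (target 5.540 pbw)
  Al2O3: 26.10·0.9960 = 26.00 pbw (target 26.00 pbw)
  B2O3: 32.73·0.5657 = 18.52 pbw (target 18.52 pbw)
  SiO2: 145.0·0.6380 + 8.237·0.3264 = 95.20 pbw (target 95.20 pbw)
Mass balance on the glass: total charge less LOI = 250.0 pbw (the targets, summed, come to 250.0 pbw; with the basis standing at 250.0 pbw — any gap is answer rounding).
Batch grand total — Σ batch = 299.7 pbw; loss to ignition Σ batch·LOI = 49.67 pbw; yield: glass divided by total = 83.43%.

Revised batch per 250.0 pbw fused product:
  Zinc white: 33.49 pbw
  Mg3Si4O10(OH)2: 145.0 pbw
  MgCO3: 54.11 pbw
  Tabular alumina: 26.10 pbw
  Orthoboric acid: 32.73 pbw
  ZrSiO4: 8.237 pbw
Total batch = 299.7 pbw; LOI loss = 49.67 pbw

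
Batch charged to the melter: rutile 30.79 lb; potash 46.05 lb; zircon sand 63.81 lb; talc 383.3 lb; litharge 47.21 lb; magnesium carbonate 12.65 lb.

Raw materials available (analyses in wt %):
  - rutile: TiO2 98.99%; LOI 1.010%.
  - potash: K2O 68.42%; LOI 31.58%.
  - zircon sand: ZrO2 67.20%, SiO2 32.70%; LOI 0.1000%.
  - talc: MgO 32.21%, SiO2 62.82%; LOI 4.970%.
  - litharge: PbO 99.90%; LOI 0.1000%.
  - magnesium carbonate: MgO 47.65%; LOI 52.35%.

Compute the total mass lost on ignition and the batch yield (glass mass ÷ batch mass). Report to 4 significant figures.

In-progress results are shown, rounded to four significant figures, between the steps. The whole derivation holds full precision end to end. Every reported value is rounded just once — all derived quantities, including totals, net glass mass, ignition loss, yield, six oxide percentages, are rebuilt from the batch weights per 543.2 lb of glass in full float precision as quoted within question or answer.
Material-by-material LOI:
  rutile: 30.79 × 0.01010 = 0.3110 lb
  potash: 46.05 × 0.3158 = 14.54 lb
  zircon sand: 63.81 × 0.001000 = 0.06381 lb
  talc: 383.3 × 0.04970 = 19.05 lb
  litharge: 47.21 × 0.001000 = 0.04721 lb
  magnesium carbonate: 12.65 × 0.5235 = 6.622 lb
Total LOI = 40.64 lb
Glass = batch − LOI = 583.8 − 40.64 = 543.2 lb

LOI loss = 40.64 lb; glass = 543.2 lb; yield = 93.04%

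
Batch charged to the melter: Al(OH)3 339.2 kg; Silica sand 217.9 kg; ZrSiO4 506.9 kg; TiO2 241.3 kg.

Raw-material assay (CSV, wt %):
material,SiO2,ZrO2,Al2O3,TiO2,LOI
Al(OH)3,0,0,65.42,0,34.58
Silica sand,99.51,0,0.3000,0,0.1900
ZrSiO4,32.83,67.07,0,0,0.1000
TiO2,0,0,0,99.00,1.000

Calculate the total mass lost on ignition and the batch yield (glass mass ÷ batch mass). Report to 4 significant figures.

LOI loss = 120.6 kg; glass = 1185 kg; yield = 90.76%

The whole derivation runs at full float precision at each step — in-progress results are printed with 4-significant-figure rounding as written. Each reported result takes exactly one rounding — derived quantities are rebuilt at full precision (the yield, ignition loss, net glass mass, the totals, four oxide percentages) starting from the weights per 1185 kg of glass, precisely as stated by the problem or the answer.
Material-by-material LOI:
  Al(OH)3: 339.2 × 0.3458 = 117.3 kg
  Silica sand: 217.9 × 0.001900 = 0.4140 kg
  ZrSiO4: 506.9 × 0.001000 = 0.5069 kg
  TiO2: 241.3 × 0.01000 = 2.413 kg
Total LOI = 120.6 kg
Glass = batch − LOI = 1305 − 120.6 = 1185 kg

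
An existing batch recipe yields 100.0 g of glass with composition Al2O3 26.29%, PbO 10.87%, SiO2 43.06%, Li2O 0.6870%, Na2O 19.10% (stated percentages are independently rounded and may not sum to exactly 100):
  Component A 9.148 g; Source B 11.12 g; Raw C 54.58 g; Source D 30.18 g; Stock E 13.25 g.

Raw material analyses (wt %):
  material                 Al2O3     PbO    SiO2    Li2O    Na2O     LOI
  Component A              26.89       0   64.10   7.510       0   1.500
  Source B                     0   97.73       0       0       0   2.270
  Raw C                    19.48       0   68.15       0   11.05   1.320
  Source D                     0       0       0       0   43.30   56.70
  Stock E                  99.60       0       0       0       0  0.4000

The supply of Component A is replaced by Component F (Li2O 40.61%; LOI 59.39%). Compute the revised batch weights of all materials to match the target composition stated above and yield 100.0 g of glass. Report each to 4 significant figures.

Every computation runs at full precision at each step — the intermediate values are displayed rounded to four significant figures — exactly one rounding goes into each reported result; all derived quantities are recomputed from the weighed amounts on 100.0 g of glass at exact precision (the five compositions, net glass mass, totals, ignition loss, the yield) as written in either problem or answer.
Per-oxide target masses for 100.0 g glass:
  Al2O3: 26.29% × 100.0 = 26.29 g
  PbO: 10.87% × 100.0 = 10.87 g
  SiO2: 43.06% × 100.0 = 43.06 g
  Li2O: 0.6870% × 100.0 = 0.6870 g
  Na2O: 19.10% × 100.0 = 19.10 g
Sums-versus-targets review using the reported weights, per the basis as stated (delivered sums recover each target once rounding is allowed for):
  Al2O3: 63.18·0.1948 + 14.04·0.9960 = 26.29 g (target 26.29 g)
  PbO: 11.12·0.9773 = 10.87 g (target 10.87 g)
  SiO2: 63.18·0.6815 = 43.06 g (target 43.06 g)
  Li2O: 1.692·0.4061 = 0.6871 g (target 0.6870 g)
  Na2O: 63.18·0.1105 + 27.99·0.4330 = 19.10 g (target 19.10 g)
The glass-mass cross-check: batch Σ − ignition loss = 100.0 g (the Σ of target masses is 100.0 g; basis as stated: 100.0 g — rounding explains the deltas).
Batch total: Σ batch = 118.0 g; ignition loss, Σ(batch × LOI) = 18.02 g; yield, glass over the total, = 84.73%.

Revised batch per 100.0 g glass:
  Component F: 1.692 g
  Source B: 11.12 g
  Raw C: 63.18 g
  Source D: 27.99 g
  Stock E: 14.04 g
Total batch = 118.0 g; LOI loss = 18.02 g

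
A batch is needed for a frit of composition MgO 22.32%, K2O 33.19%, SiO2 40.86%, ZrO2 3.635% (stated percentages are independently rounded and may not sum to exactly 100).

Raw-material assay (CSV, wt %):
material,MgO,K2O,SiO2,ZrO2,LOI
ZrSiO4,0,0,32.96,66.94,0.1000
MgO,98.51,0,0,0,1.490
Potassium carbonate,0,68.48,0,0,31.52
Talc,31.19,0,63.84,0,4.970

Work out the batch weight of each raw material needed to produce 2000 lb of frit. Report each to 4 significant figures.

Batch per 2000 lb frit:
  ZrSiO4: 108.6 lb
  MgO: 65.61 lb
  Potassium carbonate: 969.3 lb
  Talc: 1224 lb
Total batch = 2368 lb; LOI loss = 367.4 lb; yield = 84.48%

In-progress results are displayed rounded to 4 significant digits alongside each step; every computation holds exact precision through every step; a single rounding completes every reported number — all derived quantities (yield, the four compositions, glass mass, the totals, LOI) are computed from the weighed amounts at 2000 lb of glass in exact precision, exactly as shown in problem or answer.
The oxide mass targets at 2000 lb frit:
  MgO: 22.32% × 2000 = 446.4 lb
  K2O: 33.19% × 2000 = 663.8 lb
  SiO2: 40.86% × 2000 = 817.2 lb
  ZrO2: 3.635% × 2000 = 72.70 lb
Mass-balance tally per oxide from the weights as reported, under the basis named above (sum by sum, the targets are met up to rounding of the answer):
  MgO: 65.61·0.9851 + 1224·0.3119 = 446.4 lb (target 446.4 lb)
  K2O: 969.3·0.6848 = 663.8 lb (target 663.8 lb)
  SiO2: 108.6·0.3296 + 1224·0.6384 = 817.2 lb (target 817.2 lb)
  ZrO2: 108.6·0.6694 = 72.70 lb (target 72.70 lb)
Glass-mass closure: total batch − LOI = 2000 lb (the targets, summed, come to 2000 lb; against the stated basis, 2000 lb — gaps are rounding artifacts).
Total batch = Σ batch = 2368 lb; loss to ignition Σ batch·LOI = 367.4 lb; yield: glass divided by total = 84.48%.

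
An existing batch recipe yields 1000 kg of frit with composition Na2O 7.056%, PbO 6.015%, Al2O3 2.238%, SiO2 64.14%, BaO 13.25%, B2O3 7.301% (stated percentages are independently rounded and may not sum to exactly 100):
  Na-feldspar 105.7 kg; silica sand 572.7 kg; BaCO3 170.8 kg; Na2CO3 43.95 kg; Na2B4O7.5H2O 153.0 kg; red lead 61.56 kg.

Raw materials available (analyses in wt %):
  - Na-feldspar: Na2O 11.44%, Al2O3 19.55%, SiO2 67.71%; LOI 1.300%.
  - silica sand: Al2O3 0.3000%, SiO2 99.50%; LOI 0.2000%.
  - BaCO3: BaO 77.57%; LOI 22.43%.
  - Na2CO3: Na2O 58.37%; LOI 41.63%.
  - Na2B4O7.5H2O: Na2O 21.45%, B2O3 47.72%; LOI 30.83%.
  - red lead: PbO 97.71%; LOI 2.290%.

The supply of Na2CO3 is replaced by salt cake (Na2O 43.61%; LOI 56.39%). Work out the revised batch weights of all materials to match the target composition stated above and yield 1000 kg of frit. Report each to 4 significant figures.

The working math holds exact precision through the solve. The intermediate values are displayed rounded to 4 significant figures on the page — each reported figure is rounded just once; the derived quantities (net glass mass, ignition loss, totals, the six compositions, yield) are re-derived from the weighed amounts on 1000 kg of glass at full precision as written in either problem or answer.
Target masses of each oxide per 1000 kg frit:
  Na2O: 7.056% × 1000 = 70.56 kg
  PbO: 6.015% × 1000 = 60.15 kg
  Al2O3: 2.238% × 1000 = 22.38 kg
  SiO2: 64.14% × 1000 = 641.4 kg
  BaO: 13.25% × 1000 = 132.5 kg
  B2O3: 7.301% × 1000 = 73.01 kg
Oxide-by-oxide audit working from each reported weight, per the basis as stated (each sum matches its target mass exact up to rounding of places):
  Na2O: 105.7·0.1144 + 58.82·0.4361 + 153.0·0.2145 = 70.56 kg (target 70.56 kg)
  PbO: 61.56·0.9771 = 60.15 kg (target 60.15 kg)
  Al2O3: 105.7·0.1955 + 572.7·0.003000 = 22.38 kg (target 22.38 kg)
  SiO2: 105.7·0.6771 + 572.7·0.9950 = 641.4 kg (target 641.4 kg)
  BaO: 170.8·0.7757 = 132.5 kg (target 132.5 kg)
  B2O3: 153.0·0.4772 = 73.01 kg (target 73.01 kg)
Consistency of the glass mass: batch Σ − ignition loss = 1000 kg (per-oxide target masses sum to 1000 kg; the stated basis being 1000 kg — a pure rounding effect).
Summing the batch: Σ batch = 1123 kg; the LOI term Σ batch·LOI equals 122.6 kg; the yield ratio, glass ÷ batch: 89.08%.

Revised batch per 1000 kg frit:
  Na-feldspar: 105.7 kg
  silica sand: 572.7 kg
  BaCO3: 170.8 kg
  salt cake: 58.82 kg
  Na2B4O7.5H2O: 153.0 kg
  red lead: 61.56 kg
Total batch = 1123 kg; LOI loss = 122.6 kg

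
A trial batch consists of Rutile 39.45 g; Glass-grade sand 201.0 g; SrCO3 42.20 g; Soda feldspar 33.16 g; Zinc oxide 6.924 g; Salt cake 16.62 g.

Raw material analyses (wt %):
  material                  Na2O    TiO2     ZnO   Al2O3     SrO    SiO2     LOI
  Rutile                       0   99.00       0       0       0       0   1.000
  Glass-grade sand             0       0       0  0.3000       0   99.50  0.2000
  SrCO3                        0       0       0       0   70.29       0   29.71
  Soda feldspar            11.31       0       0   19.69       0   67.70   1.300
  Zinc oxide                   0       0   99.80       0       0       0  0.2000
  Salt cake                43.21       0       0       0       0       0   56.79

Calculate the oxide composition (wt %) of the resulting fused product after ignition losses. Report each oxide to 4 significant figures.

The intermediate values are displayed (rounded to four significant figures) in the working — the working math keeps full float precision in all steps — every reported result is rounded once only. All derived quantities, which include the totals, LOI, glass mass, six oxide percentages, yield, are re-derived in full precision, as set out in the problem or the answer, from the weighed amounts per 316.1 g of glass.
What the batch supplies per oxide:
  Na2O: 33.16·0.1131 + 16.62·0.4321 = 10.93 g
  TiO2: 39.45·0.9900 = 39.06 g
  ZnO: 6.924·0.9980 = 6.910 g
  Al2O3: 201.0·0.003000 + 33.16·0.1969 = 7.132 g
  SrO: 42.20·0.7029 = 29.66 g
  SiO2: 201.0·0.9950 + 33.16·0.6770 = 222.4 g
LOI: 39.45·0.01000 + 201.0·0.002000 + 42.20·0.2971 + 33.16·0.01300 + 6.924·0.002000 + 16.62·0.5679 = 23.22 g
The glass mass, total less LOI, = 339.4 − 23.22 = 316.1 g (the oxide masses sum to this)
wt % = 100 × oxide mass / glass mass

Glass mass = 316.1 g (batch 339.4 − LOI 23.22).
Composition: Na2O 3.458%, TiO2 12.35%, ZnO 2.186%, Al2O3 2.256%, SrO 9.383%, SiO2 70.36%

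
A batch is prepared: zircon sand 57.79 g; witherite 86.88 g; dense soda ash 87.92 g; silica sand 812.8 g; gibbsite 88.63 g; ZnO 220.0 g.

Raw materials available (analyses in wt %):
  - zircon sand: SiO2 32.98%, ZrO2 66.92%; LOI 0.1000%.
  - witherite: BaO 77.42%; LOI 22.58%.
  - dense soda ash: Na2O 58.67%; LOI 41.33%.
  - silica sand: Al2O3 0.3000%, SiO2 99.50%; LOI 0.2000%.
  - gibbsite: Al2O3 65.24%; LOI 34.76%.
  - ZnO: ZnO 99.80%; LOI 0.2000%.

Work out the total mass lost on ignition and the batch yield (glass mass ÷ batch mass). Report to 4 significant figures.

Values along the way are printed rounded to four significant figures in the working — full precision is held throughout — exactly one rounding is applied to each reported value. The derived quantities, including net glass mass, totals, the six compositions, LOI, yield, are carried from the weighed amounts on 1265 g of glass at full float precision as set out in the problem or answer text.
Each material's LOI contribution:
  zircon sand: 57.79 × 0.001000 = 0.05779 g
  witherite: 86.88 × 0.2258 = 19.62 g
  dense soda ash: 87.92 × 0.4133 = 36.34 g
  silica sand: 812.8 × 0.002000 = 1.626 g
  gibbsite: 88.63 × 0.3476 = 30.81 g
  ZnO: 220.0 × 0.002000 = 0.4400 g
Total LOI = 88.89 g
Glass = batch − LOI = 1354 − 88.89 = 1265 g

LOI loss = 88.89 g; glass = 1265 g; yield = 93.44%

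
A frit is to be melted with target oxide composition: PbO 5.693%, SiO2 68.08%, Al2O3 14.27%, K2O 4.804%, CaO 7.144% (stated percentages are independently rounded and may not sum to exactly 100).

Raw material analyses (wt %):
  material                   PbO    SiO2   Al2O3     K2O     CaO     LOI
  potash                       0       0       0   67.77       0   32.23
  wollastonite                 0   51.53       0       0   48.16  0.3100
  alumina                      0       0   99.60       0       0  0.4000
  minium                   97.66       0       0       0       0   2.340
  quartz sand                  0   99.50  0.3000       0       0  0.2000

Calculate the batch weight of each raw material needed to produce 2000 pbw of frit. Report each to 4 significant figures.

In-progress results appear (rounded to four significant digits) as written. Exact precision is kept from start to finish — every reported value undergoes a single rounding. The derived quantities are rebuilt using the weight values at 2000 pbw of glass at full float precision (the five compositions, LOI, yield, the totals, glass mass), as written in question or answer.
Target oxide masses per 2000 pbw frit:
  PbO: 5.693% × 2000 = 113.9 pbw
  SiO2: 68.08% × 2000 = 1362 pbw
  Al2O3: 14.27% × 2000 = 285.4 pbw
  K2O: 4.804% × 2000 = 96.08 pbw
  CaO: 7.144% × 2000 = 142.9 pbw
Checking each oxide sum applying the batch weights above, at the basis given (summed amounts equal target values once rounding is allowed for):
  PbO: 116.6·0.9766 = 113.9 pbw (target 113.9 pbw)
  SiO2: 296.7·0.5153 + 1215·0.9950 = 1362 pbw (target 1362 pbw)
  Al2O3: 282.9·0.9960 + 1215·0.003000 = 285.4 pbw (target 285.4 pbw)
  K2O: 141.8·0.6777 = 96.10 pbw (target 96.08 pbw)
  CaO: 296.7·0.4816 = 142.9 pbw (target 142.9 pbw)
Glass-mass sanity pass: batch Σ − ignition loss = 2000 pbw (summing oxide targets gives 2000 pbw; against the stated basis, 2000 pbw — rounding explains the deltas).
Total batch = Σ batch = 2053 pbw; Σ batch·LOI gives LOI loss = 52.91 pbw; yield, glass over the total, = 97.42%.

Batch per 2000 pbw frit:
  potash: 141.8 pbw
  wollastonite: 296.7 pbw
  alumina: 282.9 pbw
  minium: 116.6 pbw
  quartz sand: 1215 pbw
Total batch = 2053 pbw; LOI loss = 52.91 pbw; yield = 97.42%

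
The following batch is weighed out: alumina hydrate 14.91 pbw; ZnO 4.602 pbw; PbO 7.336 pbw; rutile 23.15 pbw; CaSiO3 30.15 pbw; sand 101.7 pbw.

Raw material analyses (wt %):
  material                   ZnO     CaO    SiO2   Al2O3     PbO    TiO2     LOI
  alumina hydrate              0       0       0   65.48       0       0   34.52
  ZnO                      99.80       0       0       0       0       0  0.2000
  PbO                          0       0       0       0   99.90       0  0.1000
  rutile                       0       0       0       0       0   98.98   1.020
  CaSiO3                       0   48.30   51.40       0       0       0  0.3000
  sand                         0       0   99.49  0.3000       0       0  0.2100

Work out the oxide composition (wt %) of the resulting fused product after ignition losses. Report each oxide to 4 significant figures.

Values along the way are displayed (rounded to four significant figures) as written; full float precision is kept through the solve; each reported result undergoes a single rounding — all derived quantities are computed in exact precision (glass mass, the yield, totals, six oxide percentages, ignition loss) starting from the weights on 176.1 pbw of glass, as written in the problem or the answer.
Per-oxide mass from batch:
  ZnO: 4.602·0.9980 = 4.593 pbw
  CaO: 30.15·0.4830 = 14.56 pbw
  SiO2: 30.15·0.5140 + 101.7·0.9949 = 116.7 pbw
  Al2O3: 14.91·0.6548 + 101.7·0.003000 = 10.07 pbw
  PbO: 7.336·0.9990 = 7.329 pbw
  TiO2: 23.15·0.9898 = 22.91 pbw
LOI: 14.91·0.3452 + 4.602·0.002000 + 7.336·0.001000 + 23.15·0.01020 + 30.15·0.003000 + 101.7·0.002100 = 5.704 pbw
The glass mass, total less LOI, = 181.8 − 5.704 = 176.1 pbw (the oxide masses sum to this)
wt %: oxide over glass, times 100

Glass mass = 176.1 pbw (batch 181.8 − LOI 5.704).
Composition: ZnO 2.607%, CaO 8.267%, SiO2 66.24%, Al2O3 5.716%, PbO 4.161%, TiO2 13.01%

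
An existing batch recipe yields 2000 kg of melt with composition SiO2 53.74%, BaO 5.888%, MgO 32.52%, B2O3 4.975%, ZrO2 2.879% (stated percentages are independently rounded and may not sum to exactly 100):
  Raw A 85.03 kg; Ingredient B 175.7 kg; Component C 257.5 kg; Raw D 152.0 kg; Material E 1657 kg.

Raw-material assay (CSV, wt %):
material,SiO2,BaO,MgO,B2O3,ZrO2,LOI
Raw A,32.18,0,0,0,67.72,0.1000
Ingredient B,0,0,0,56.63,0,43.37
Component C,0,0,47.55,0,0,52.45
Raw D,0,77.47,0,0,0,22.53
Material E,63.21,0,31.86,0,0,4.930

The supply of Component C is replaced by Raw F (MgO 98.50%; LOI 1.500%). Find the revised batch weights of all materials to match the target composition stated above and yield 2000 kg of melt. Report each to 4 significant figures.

Revised batch per 2000 kg melt:
  Raw A: 85.03 kg
  Ingredient B: 175.7 kg
  Raw F: 124.3 kg
  Raw D: 152.0 kg
  Material E: 1657 kg
Total batch = 2194 kg; LOI loss = 194.1 kg

Every computation keeps exact precision all the way through; rounding to 4 significant figures extends to each working value as shown — every reported number carries a single rounding; the derived quantities, which include ignition loss, five oxide percentages, net glass mass, the totals, the yield, are computed in full precision, as set out in problem or answer, using the weight values on 2000 kg of glass.
Target oxide masses per 2000 kg melt:
  SiO2: 53.74% × 2000 = 1075 kg
  BaO: 5.888% × 2000 = 117.8 kg
  MgO: 32.52% × 2000 = 650.4 kg
  B2O3: 4.975% × 2000 = 99.50 kg
  ZrO2: 2.879% × 2000 = 57.58 kg
Per-oxide balance check working from each reported weight, per the basis as stated (every target is met by its sum exact up to rounding of places):
  SiO2: 85.03·0.3218 + 1657·0.6321 = 1075 kg (target 1075 kg)
  BaO: 152.0·0.7747 = 117.8 kg (target 117.8 kg)
  MgO: 124.3·0.9850 + 1657·0.3186 = 650.4 kg (target 650.4 kg)
  B2O3: 175.7·0.5663 = 99.50 kg (target 99.50 kg)
  ZrO2: 85.03·0.6772 = 57.58 kg (target 57.58 kg)
Mass balance on the glass: Σ batch − LOI loss = 2000 kg (summing oxide targets gives 2000 kg; versus the stated basis of 2000 kg — gaps are rounding artifacts).
Whole-batch sum: Σ batch = 2194 kg; LOI removed, Σ of batch·LOI: 194.1 kg; yield = glass ÷ total batch = 91.15%.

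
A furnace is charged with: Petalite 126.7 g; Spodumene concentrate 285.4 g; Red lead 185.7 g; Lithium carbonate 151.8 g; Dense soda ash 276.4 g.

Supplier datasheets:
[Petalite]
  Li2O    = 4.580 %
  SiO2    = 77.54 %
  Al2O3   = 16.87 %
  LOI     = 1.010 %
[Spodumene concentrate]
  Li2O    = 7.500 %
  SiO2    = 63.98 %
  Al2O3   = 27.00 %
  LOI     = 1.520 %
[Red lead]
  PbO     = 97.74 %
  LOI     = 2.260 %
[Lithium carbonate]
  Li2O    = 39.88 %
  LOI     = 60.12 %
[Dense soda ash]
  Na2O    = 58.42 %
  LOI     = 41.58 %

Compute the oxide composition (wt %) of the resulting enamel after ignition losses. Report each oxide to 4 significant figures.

Glass mass = 810.0 g (batch 1026 − LOI 216.0).
Composition: PbO 22.41%, Na2O 19.94%, Li2O 10.83%, SiO2 34.67%, Al2O3 12.15%

Working values are displayed with 4-significant-digit rounding within the worked lines. Full precision is maintained from first step to last. A single rounding completes each reported value — derived quantities (glass mass, the five compositions, ignition loss, the yield, totals) are rebuilt at exact precision starting from the weights on 810.0 g of glass, as given in either problem or answer.
What the batch supplies per oxide:
  PbO: 185.7·0.9774 = 181.5 g
  Na2O: 276.4·0.5842 = 161.5 g
  Li2O: 126.7·0.04580 + 285.4·0.07500 + 151.8·0.3988 = 87.75 g
  SiO2: 126.7·0.7754 + 285.4·0.6398 = 280.8 g
  Al2O3: 126.7·0.1687 + 285.4·0.2700 = 98.43 g
LOI: 126.7·0.01010 + 285.4·0.01520 + 185.7·0.02260 + 151.8·0.6012 + 276.4·0.4158 = 216.0 g
Glass = total batch minus LOI = 1026 − 216.0 = 810.0 g (equal to the oxide-mass sum)
wt % = 100 × oxide mass / glass mass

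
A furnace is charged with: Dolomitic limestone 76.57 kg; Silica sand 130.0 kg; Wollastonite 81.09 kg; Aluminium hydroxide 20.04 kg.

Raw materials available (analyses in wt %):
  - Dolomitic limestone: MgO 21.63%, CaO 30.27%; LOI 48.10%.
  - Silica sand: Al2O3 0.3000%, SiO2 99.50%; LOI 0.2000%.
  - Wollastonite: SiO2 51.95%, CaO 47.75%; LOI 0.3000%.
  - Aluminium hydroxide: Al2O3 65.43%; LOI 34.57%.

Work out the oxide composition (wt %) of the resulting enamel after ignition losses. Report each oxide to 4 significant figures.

Glass mass = 263.4 kg (batch 307.7 − LOI 44.26).
Composition: Al2O3 5.125%, SiO2 65.09%, MgO 6.287%, CaO 23.50%

Mid-chain values appear rounded to four significant figures — every computation maintains exact precision at all times; exactly one rounding is applied to every reported number — the derived quantities (the totals, the four compositions, LOI, glass mass, the yield) are rebuilt at full precision from the batch weights per 263.4 kg of glass as quoted within the problem or the answer.
Oxide masses out of the charge:
  Al2O3: 130.0·0.003000 + 20.04·0.6543 = 13.50 kg
  SiO2: 130.0·0.9950 + 81.09·0.5195 = 171.5 kg
  MgO: 76.57·0.2163 = 16.56 kg
  CaO: 76.57·0.3027 + 81.09·0.4775 = 61.90 kg
LOI: 76.57·0.4810 + 130.0·0.002000 + 81.09·0.003000 + 20.04·0.3457 = 44.26 kg
Net of LOI, the glass mass = 307.7 − 44.26 = 263.4 kg (matching Σ of the oxides)
each oxide over glass, ×100, is wt %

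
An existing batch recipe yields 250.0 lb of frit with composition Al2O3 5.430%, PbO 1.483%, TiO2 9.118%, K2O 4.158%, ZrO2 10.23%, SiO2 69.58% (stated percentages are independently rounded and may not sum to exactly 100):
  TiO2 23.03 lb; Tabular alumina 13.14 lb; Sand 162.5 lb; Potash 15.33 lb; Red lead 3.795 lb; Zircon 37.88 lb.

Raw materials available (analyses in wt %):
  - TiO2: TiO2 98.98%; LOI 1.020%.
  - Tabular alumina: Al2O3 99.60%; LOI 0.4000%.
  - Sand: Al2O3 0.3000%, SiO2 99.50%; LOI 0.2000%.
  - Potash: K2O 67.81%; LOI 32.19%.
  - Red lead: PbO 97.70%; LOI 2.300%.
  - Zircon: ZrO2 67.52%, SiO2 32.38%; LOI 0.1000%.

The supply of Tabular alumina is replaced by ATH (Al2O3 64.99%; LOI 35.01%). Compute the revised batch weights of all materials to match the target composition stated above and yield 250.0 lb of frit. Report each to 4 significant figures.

Revised batch per 250.0 lb frit:
  TiO2: 23.03 lb
  ATH: 20.14 lb
  Sand: 162.5 lb
  Potash: 15.33 lb
  Red lead: 3.795 lb
  Zircon: 37.88 lb
Total batch = 262.7 lb; LOI loss = 12.67 lb

Values along the way are printed (rounded to 4 significant digits) at each printed step — all internal work maintains exact precision in all steps. Every reported result takes a single rounding; the derived quantities (the yield, the totals, glass mass, ignition loss, six oxide percentages) are computed starting from the weights at 250.0 lb of glass at full float precision, exactly as printed in question or answer.
Target oxide masses per 250.0 lb frit:
  Al2O3: 5.430% × 250.0 = 13.58 lb
  PbO: 1.483% × 250.0 = 3.708 lb
  TiO2: 9.118% × 250.0 = 22.80 lb
  K2O: 4.158% × 250.0 = 10.40 lb
  ZrO2: 10.23% × 250.0 = 25.58 lb
  SiO2: 69.58% × 250.0 = 174.0 lb
Per-oxide balance check per the reported batch figures, at the basis given (sums match the target masses within answer rounding):
  Al2O3: 20.14·0.6499 + 162.5·0.003000 = 13.58 lb (target 13.58 lb)
  PbO: 3.795·0.9770 = 3.708 lb (target 3.708 lb)
  TiO2: 23.03·0.9898 = 22.80 lb (target 22.80 lb)
  K2O: 15.33·0.6781 = 10.40 lb (target 10.40 lb)
  ZrO2: 37.88·0.6752 = 25.58 lb (target 25.58 lb)
  SiO2: 162.5·0.9950 + 37.88·0.3238 = 174.0 lb (target 174.0 lb)
Glass-mass sanity pass: the batch minus its LOI: 250.0 lb (the Σ of target masses is 250.0 lb; the stated basis being 250.0 lb — rounding explains the deltas).
Whole-batch sum: Σ batch = 262.7 lb; Σ batch·LOI gives LOI loss = 12.67 lb; glass ÷ batch gives a yield of 95.18%.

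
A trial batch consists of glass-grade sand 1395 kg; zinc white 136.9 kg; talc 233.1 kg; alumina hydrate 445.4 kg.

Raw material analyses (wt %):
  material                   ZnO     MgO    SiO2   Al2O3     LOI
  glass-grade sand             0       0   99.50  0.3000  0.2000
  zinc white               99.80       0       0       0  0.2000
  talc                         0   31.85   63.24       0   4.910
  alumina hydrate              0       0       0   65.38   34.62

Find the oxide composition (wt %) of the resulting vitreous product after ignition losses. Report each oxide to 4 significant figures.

Full float precision is carried in every operation; values along the way are displayed (rounded to 4 significant figures) at each printed step; exactly one rounding goes into every reported figure — the derived quantities, including the totals, glass mass, ignition loss, the four compositions, the yield, are computed starting from the weights at 2042 kg of glass in full float precision as set out in the question or the answer.
Oxide-by-oxide delivered mass:
  ZnO: 136.9·0.9980 = 136.6 kg
  MgO: 233.1·0.3185 = 74.24 kg
  SiO2: 1395·0.9950 + 233.1·0.6324 = 1535 kg
  Al2O3: 1395·0.003000 + 445.4·0.6538 = 295.4 kg
LOI: 1395·0.002000 + 136.9·0.002000 + 233.1·0.04910 + 445.4·0.3462 = 168.7 kg
Net of LOI, the glass mass = 2210 − 168.7 = 2042 kg (the oxide masses sum to this)
each wt % is 100 × oxide ÷ glass

Glass mass = 2042 kg (batch 2210 − LOI 168.7).
Composition: ZnO 6.692%, MgO 3.636%, SiO2 75.20%, Al2O3 14.47%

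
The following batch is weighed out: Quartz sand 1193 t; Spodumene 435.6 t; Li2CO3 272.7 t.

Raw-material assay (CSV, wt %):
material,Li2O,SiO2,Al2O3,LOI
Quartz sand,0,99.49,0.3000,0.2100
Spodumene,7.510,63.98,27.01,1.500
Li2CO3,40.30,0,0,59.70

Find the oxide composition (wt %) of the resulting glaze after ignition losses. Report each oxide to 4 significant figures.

The intermediate values appear, rounded to four significant figures, across the worked steps. The working math holds full precision at all times; every reported value is rounded exactly once; the derived quantities, including yield, net glass mass, the three compositions, LOI, totals, are rebuilt from the weighed amounts for 1729 t of glass at exact precision as given in the question or the answer.
Mass of each oxide from the mix:
  Li2O: 435.6·0.07510 + 272.7·0.4030 = 142.6 t
  SiO2: 1193·0.9949 + 435.6·0.6398 = 1466 t
  Al2O3: 1193·0.003000 + 435.6·0.2701 = 121.2 t
LOI: 1193·0.002100 + 435.6·0.01500 + 272.7·0.5970 = 171.8 t
Resulting glass, batch − LOI: 1901 − 171.8 = 1729 t (equal to the oxide-mass sum)
wt % = 100 × oxide mass / glass mass

Glass mass = 1729 t (batch 1901 − LOI 171.8).
Composition: Li2O 8.246%, SiO2 84.74%, Al2O3 7.010%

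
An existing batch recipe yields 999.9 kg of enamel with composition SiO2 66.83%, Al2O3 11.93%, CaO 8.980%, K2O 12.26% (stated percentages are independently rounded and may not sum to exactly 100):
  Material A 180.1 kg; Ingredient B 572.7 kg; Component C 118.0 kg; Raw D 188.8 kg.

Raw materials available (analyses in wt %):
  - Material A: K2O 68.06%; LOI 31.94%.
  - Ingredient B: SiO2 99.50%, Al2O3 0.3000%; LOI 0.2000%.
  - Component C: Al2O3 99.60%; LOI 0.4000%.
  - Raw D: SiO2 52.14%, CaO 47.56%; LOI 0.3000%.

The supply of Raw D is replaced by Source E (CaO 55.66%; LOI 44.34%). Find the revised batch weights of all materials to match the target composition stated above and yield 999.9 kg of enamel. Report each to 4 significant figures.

Revised batch per 999.9 kg enamel:
  Material A: 180.1 kg
  Ingredient B: 671.6 kg
  Component C: 117.7 kg
  Source E: 161.3 kg
Total batch = 1131 kg; LOI loss = 130.9 kg

In-progress results are shown with 4-significant-figure rounding as written. All arithmetic holds full float precision through every step — every reported number is rounded only once; all derived quantities (the totals, the four compositions, net glass mass, LOI, yield) are recomputed from the batch weights for 999.9 kg of glass at full float precision, exactly as printed in problem or answer.
Oxide-by-oxide targets in 999.9 kg enamel:
  SiO2: 66.83% × 999.9 = 668.2 kg
  Al2O3: 11.93% × 999.9 = 119.3 kg
  CaO: 8.980% × 999.9 = 89.79 kg
  K2O: 12.26% × 999.9 = 122.6 kg
Verifying the oxide balance applying the batch weights above, at the basis given (target by target, the sums agree net of answer rounding effects):
  SiO2: 671.6·0.9950 = 668.2 kg (target 668.2 kg)
  Al2O3: 671.6·0.003000 + 117.7·0.9960 = 119.2 kg (target 119.3 kg)
  CaO: 161.3·0.5566 = 89.78 kg (target 89.79 kg)
  K2O: 180.1·0.6806 = 122.6 kg (target 122.6 kg)
The glass-mass cross-check: batch total minus LOI = 999.8 kg (the targets, summed, come to 999.9 kg; versus the stated basis of 999.9 kg — gaps are rounding artifacts).
Adding the batch up: Σ batch = 1131 kg; LOI removed, Σ of batch·LOI: 130.9 kg; glass ÷ batch gives a yield of 88.43%.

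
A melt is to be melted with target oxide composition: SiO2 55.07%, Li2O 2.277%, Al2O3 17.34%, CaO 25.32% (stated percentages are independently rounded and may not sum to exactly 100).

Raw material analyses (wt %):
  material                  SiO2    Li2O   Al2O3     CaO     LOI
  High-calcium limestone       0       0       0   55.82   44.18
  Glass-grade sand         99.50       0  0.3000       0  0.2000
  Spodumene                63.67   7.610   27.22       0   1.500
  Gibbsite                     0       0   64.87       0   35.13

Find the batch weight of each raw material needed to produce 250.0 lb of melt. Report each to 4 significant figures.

Batch per 250.0 lb melt:
  High-calcium limestone: 113.4 lb
  Glass-grade sand: 90.50 lb
  Spodumene: 74.80 lb
  Gibbsite: 35.02 lb
Total batch = 313.7 lb; LOI loss = 63.71 lb; yield = 79.69%

The intermediate values are shown with 4-significant-digit rounding alongside each step. Each numeric step carries exact precision in every operation — a single rounding completes every reported value — all derived quantities (yield, the totals, four oxide percentages, ignition loss, net glass mass) are recomputed using the weight values for 250.0 lb of glass at exact precision, as they appear in either problem or answer.
Target masses of each oxide per 250.0 lb melt:
  SiO2: 55.07% × 250.0 = 137.7 lb
  Li2O: 2.277% × 250.0 = 5.692 lb
  Al2O3: 17.34% × 250.0 = 43.35 lb
  CaO: 25.32% × 250.0 = 63.30 lb
Verifying the oxide balance working from each reported weight, under the basis named above (each sum matches its target mass up to rounding of the answer):
  SiO2: 90.50·0.9950 + 74.80·0.6367 = 137.7 lb (target 137.7 lb)
  Li2O: 74.80·0.07610 = 5.692 lb (target 5.692 lb)
  Al2O3: 90.50·0.003000 + 74.80·0.2722 + 35.02·0.6487 = 43.35 lb (target 43.35 lb)
  CaO: 113.4·0.5582 = 63.30 lb (target 63.30 lb)
Glass mass check: batch total minus LOI = 250.0 lb (oxide target masses add up to 250.0 lb; stated basis 250.0 lb — rounding explains the deltas).
Whole-batch sum: Σ batch = 313.7 lb; the LOI term Σ batch·LOI equals 63.71 lb; yield: glass divided by total = 79.69%.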